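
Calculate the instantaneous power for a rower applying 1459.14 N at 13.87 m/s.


P = F * v
P = 1459.14 * 13.87
P = 20238.2718 W

20238.2718 W


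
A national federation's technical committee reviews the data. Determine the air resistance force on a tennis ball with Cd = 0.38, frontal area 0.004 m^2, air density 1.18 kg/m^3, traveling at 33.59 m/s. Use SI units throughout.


Fd = 0.5 * Cd * rho * A * v^2
Fd = 0.5 * 0.38 * 1.18 * 0.004 * 33.59^2
v^2 = 1128.2881
Fd = 0.5 * 0.38 * 1.18 * 0.004 * 1128.2881 = 1.0118 N

1.0118 N


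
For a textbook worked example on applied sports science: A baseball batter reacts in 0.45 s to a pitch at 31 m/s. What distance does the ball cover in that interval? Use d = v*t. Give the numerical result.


d = v * t
d = 31 * 0.45
d = 13.95 m

13.95 m


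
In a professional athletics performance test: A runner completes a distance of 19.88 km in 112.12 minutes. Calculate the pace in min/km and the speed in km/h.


Pace = time / distance = 112.12 min / 19.88 km = 5.6398 min/km
Speed = distance / time_in_hours = 19.88 / 1.8687 hr
Speed = 10.6386 km/h

5.6398 min/km, 10.6386 km/h


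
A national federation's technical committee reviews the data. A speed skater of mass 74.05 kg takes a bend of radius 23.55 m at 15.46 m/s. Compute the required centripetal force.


Fc = m * v^2 / r
v^2 = 15.46^2 = 239.0116
Fc = 74.05 * 239.0116 / 23.55
Fc = 17698.809 / 23.55 = 751.5418 N

751.5418 N


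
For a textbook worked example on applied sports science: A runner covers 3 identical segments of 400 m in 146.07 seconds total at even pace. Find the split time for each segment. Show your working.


Split time = total_time / n_laps = 146.07 / 3
Split time = 48.69 s per lap

48.69 s


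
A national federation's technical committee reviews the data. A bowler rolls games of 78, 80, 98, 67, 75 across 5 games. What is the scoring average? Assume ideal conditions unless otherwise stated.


Average = sum / n
Sum = 398
Average = 398 / 5 = 79.6

79.6


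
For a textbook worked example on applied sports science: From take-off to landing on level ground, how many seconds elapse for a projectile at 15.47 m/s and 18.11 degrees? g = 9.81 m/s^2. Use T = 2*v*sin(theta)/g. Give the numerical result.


T = 2*v*sin(theta)/g
sin(theta) = sin(18.11 deg) = 0.3108
T = 2*15.47*0.3108 / 9.81
T = 9.6175 / 9.81 = 0.9804 s

0.9804 s


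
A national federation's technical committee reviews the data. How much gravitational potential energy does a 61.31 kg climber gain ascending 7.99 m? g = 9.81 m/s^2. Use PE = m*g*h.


PE = m * g * h
PE = 61.31 * 9.81 * 7.99
PE = 601.4511 * 7.99 = 4805.5943 J

4805.5943 J


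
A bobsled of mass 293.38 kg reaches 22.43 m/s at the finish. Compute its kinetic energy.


KE = 0.5 * m * v^2
KE = 0.5 * 293.38 * 22.43^2
KE = 0.5 * 293.38 * 503.1049 = 73800.4578 J

73800.4578 J


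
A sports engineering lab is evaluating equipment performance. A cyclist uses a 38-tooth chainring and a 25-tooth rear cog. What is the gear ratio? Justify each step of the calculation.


GR = front_teeth / rear_teeth
GR = 38 / 25
GR = 1.52

1.52


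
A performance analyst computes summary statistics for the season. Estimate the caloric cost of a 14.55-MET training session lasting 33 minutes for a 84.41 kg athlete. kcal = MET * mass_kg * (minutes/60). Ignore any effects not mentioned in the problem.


kcal = MET * mass * time_hr
Convert time: 33 min = 0.55 hr
kcal = 14.55 * 84.41 * 0.55
kcal = 675.491 kcal

675.491 kcal


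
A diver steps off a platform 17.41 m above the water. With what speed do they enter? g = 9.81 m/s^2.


v = sqrt(2 * g * h)
v = sqrt(2 * 9.81 * 17.41)
v = sqrt(341.5842) = 18.482 m/s

18.482 m/s


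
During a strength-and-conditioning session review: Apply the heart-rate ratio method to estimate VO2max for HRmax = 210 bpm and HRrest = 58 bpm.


VO2max = 15.3 * HRmax / HRrest
VO2max = 15.3 * 210 / 58
VO2max = 3213 / 58 = 55.3966 mL/kg/min

55.3966 mL/kg/min


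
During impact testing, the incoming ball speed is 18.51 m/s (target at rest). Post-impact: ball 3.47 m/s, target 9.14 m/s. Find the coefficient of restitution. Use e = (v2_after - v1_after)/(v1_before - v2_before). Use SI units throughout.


e = (v2_after - v1_after) / (v1_before - v2_before)
Numerator = 9.14 - 3.47 = 5.67
Denominator = 18.51 - 0 = 18.51
e = 5.67 / 18.51 = 0.3063

0.3063


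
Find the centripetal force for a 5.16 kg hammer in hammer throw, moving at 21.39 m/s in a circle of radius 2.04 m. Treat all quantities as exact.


Fc = m * v^2 / r
v^2 = 21.39^2 = 457.5321
Fc = 5.16 * 457.5321 / 2.04
Fc = 2360.8656 / 2.04 = 1157.2871 N

1157.2871 N


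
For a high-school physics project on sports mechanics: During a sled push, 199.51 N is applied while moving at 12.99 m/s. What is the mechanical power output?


P = F * v
P = 199.51 * 12.99
P = 2591.6349 W

2591.6349 W


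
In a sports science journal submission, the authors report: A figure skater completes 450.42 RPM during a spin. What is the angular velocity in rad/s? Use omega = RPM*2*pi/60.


omega = RPM * 2 * pi / 60
omega = 450.42 * 2 * 3.14159 / 60
omega = 2830.0723 / 60 = 47.1679 rad/s

47.1679 rad/s


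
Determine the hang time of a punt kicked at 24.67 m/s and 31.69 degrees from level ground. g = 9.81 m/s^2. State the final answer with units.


T = 2*v*sin(theta)/g
sin(theta) = sin(31.69 deg) = 0.5253
T = 2*24.67*0.5253 / 9.81
T = 25.9194 / 9.81 = 2.6421 s

2.6421 s


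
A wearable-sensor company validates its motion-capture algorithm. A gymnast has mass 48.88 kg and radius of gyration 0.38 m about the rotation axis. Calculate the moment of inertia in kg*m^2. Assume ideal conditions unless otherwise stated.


I = m * k^2
I = 48.88 * 0.38^2
I = 48.88 * 0.1444 = 7.0583 kg*m^2

7.0583 kg*m^2


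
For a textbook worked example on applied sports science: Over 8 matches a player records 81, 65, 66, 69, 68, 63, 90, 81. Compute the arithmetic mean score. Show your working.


Average = sum / n
Sum = 583
Average = 583 / 8 = 72.875

72.875


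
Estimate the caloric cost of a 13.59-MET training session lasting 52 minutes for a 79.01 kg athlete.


kcal = MET * mass * time_hr
Convert time: 52 min = 0.8667 hr
kcal = 13.59 * 79.01 * 0.8667
kcal = 930.5798 kcal

930.5798 kcal


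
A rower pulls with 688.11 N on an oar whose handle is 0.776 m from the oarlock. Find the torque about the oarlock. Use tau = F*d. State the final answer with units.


tau = F * d
tau = 688.11 * 0.776
tau = 533.9734 N*m

533.9734 N*m


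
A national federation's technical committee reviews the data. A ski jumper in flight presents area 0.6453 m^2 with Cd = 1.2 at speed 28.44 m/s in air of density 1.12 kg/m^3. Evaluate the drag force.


Fd = 0.5 * Cd * rho * A * v^2
Fd = 0.5 * 1.2 * 1.12 * 0.6453 * 28.44^2
v^2 = 808.8336
Fd = 0.5 * 1.2 * 1.12 * 0.6453 * 808.8336 = 350.7439 N

350.7439 N


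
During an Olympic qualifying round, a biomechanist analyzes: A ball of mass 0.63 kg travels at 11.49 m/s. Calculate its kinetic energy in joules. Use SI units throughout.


KE = 0.5 * m * v^2
KE = 0.5 * 0.63 * 11.49^2
KE = 0.5 * 0.63 * 132.0201 = 41.5863 J

41.5863 J


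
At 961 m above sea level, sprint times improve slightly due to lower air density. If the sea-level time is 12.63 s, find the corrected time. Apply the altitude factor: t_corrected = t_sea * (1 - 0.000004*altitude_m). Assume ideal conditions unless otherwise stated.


Correction factor = 1 - 0.000004 * 961 = 0.996156
t_corrected = t_sea * factor = 12.63 * 0.996156
t_corrected = 12.5815 s

12.5815 s


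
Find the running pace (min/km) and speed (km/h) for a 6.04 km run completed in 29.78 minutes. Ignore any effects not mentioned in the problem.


Pace = time / distance = 29.78 min / 6.04 km = 4.9305 min/km
Speed = distance / time_in_hours = 6.04 / 0.4963 hr
Speed = 12.1692 km/h

4.9305 min/km, 12.1692 km/h


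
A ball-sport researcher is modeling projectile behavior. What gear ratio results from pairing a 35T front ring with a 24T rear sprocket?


GR = front_teeth / rear_teeth
GR = 35 / 24
GR = 1.4583

1.4583


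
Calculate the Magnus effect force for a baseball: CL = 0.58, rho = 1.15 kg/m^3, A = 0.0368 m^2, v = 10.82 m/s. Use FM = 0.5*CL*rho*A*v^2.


FM = 0.5 * CL * rho * A * v^2
FM = 0.5 * 0.58 * 1.15 * 0.0368 * 10.82^2
v^2 = 117.0724
FM = 0.5 * 0.58 * 1.15 * 0.0368 * 117.0724 = 1.4368 N

1.4368 N


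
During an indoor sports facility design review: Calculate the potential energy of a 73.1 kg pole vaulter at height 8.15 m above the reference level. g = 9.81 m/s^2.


PE = m * g * h
PE = 73.1 * 9.81 * 8.15
PE = 717.111 * 8.15 = 5844.4547 J

5844.4547 J


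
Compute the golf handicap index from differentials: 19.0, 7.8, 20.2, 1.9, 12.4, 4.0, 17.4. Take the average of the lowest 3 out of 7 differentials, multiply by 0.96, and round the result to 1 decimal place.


All differentials: 19.0, 7.8, 20.2, 1.9, 12.4, 4.0, 17.4
Sorted: 1.9, 4.0, 7.8, 12.4, 17.4, 19.0, 20.2
Best 3: 1.9, 4.0, 7.8
Average of best = 13.7 / 3 = 4.5667
Raw index = 4.5667 * 0.96 = 4.384
Handicap index = round(4.384, 1) = 4.4

4.4


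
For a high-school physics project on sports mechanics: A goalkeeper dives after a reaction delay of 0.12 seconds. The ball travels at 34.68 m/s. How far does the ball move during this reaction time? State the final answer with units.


d = v * t
d = 34.68 * 0.12
d = 4.1616 m

4.1616 m


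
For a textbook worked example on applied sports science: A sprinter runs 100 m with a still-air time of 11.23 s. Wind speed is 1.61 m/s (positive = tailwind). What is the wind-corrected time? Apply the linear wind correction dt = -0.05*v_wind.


dt = -0.05 * v_wind = -0.05 * 1.61 = -0.0805 s
t_corrected = t_still + dt = 11.23 + (-0.0805)
t_corrected = 11.1495 s

11.1495 s


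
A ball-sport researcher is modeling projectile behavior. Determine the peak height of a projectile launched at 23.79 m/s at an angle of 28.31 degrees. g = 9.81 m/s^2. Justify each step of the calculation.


H = (v*sin(theta))^2 / (2*g)
vy = v*sin(theta) = 23.79 * sin(28.31 deg) = 11.2822 m/s
H = vy^2 / (2*g) = 127.2884 / (2*9.81)
H = 127.2884 / 19.62 = 6.4877 m

6.4877 m


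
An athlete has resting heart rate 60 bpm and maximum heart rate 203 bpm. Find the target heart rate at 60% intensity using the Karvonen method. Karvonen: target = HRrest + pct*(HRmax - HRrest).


Target = HRrest + pct*(HRmax - HRrest)
Heart rate reserve = HRmax - HRrest = 203 - 60 = 143 bpm
Fraction = 60% = 0.6
Target = 60 + 0.6 * 143
Target = 60 + 85.8 = 145.8 bpm

145.8 bpm


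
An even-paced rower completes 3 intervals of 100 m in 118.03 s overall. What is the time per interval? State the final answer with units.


Split time = total_time / n_laps = 118.03 / 3
Split time = 39.3433 s per lap

39.3433 s


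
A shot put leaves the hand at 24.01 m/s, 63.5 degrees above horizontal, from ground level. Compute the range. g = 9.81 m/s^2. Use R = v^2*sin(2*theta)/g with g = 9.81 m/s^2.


R = v^2 * sin(2*theta) / g
Convert angle to radians: theta = 63.5 deg = 1.1083 rad
sin(2*theta) = sin(2.2166) = 0.7986
R = 24.01^2 * 0.7986 / 9.81
R = 576.4801 * 0.7986 / 9.81 = 46.9314 m

46.9314 m


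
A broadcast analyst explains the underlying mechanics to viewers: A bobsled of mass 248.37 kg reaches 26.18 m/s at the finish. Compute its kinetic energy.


KE = 0.5 * m * v^2
KE = 0.5 * 248.37 * 26.18^2
KE = 0.5 * 248.37 * 685.3924 = 85115.4552 J

85115.4552 J


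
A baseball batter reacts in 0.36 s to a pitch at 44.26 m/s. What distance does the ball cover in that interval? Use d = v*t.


d = v * t
d = 44.26 * 0.36
d = 15.9336 m

15.9336 m


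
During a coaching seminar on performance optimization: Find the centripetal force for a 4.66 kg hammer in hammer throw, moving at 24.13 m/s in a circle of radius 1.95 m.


Fc = m * v^2 / r
v^2 = 24.13^2 = 582.2569
Fc = 4.66 * 582.2569 / 1.95
Fc = 2713.3172 / 1.95 = 1391.4447 N

1391.4447 N


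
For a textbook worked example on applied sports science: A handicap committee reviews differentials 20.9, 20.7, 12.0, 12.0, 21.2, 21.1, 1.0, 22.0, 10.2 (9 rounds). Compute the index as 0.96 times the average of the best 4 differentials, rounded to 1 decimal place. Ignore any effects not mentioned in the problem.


All differentials: 20.9, 20.7, 12.0, 12.0, 21.2, 21.1, 1.0, 22.0, 10.2
Sorted: 1.0, 10.2, 12.0, 12.0, 20.7, 20.9, 21.1, 21.2, 22.0
Best 4: 1.0, 10.2, 12.0, 12.0
Average of best = 35.2 / 4 = 8.8
Raw index = 8.8 * 0.96 = 8.448
Handicap index = round(8.448, 1) = 8.4

8.4


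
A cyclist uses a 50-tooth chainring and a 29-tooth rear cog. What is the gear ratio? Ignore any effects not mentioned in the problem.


GR = front_teeth / rear_teeth
GR = 50 / 29
GR = 1.7241

1.7241


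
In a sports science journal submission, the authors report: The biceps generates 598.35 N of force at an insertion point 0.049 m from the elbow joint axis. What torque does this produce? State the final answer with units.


tau = F * d
tau = 598.35 * 0.049
tau = 29.3192 N*m

29.3192 N*m


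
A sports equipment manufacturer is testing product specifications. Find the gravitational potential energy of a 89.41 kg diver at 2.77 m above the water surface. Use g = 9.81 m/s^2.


PE = m * g * h
PE = 89.41 * 9.81 * 2.77
PE = 877.1121 * 2.77 = 2429.6005 J

2429.6005 J


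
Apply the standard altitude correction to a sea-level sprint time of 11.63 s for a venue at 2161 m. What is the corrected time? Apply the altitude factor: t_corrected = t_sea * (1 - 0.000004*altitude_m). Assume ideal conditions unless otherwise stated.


Correction factor = 1 - 0.000004 * 2161 = 0.991356
t_corrected = t_sea * factor = 11.63 * 0.991356
t_corrected = 11.5295 s

11.5295 s


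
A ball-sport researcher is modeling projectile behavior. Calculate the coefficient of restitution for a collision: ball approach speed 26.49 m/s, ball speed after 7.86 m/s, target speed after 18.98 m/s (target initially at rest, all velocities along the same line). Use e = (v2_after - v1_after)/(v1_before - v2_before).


e = (v2_after - v1_after) / (v1_before - v2_before)
Numerator = 18.98 - 7.86 = 11.12
Denominator = 26.49 - 0 = 26.49
e = 11.12 / 26.49 = 0.4198

0.4198


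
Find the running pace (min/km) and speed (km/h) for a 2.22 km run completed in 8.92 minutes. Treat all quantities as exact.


Pace = time / distance = 8.92 min / 2.22 km = 4.018 min/km
Speed = distance / time_in_hours = 2.22 / 0.1487 hr
Speed = 14.9327 km/h

4.018 min/km, 14.9327 km/h


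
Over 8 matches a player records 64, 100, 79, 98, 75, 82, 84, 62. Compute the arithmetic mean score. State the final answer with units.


Average = sum / n
Sum = 644
Average = 644 / 8 = 80.5

80.5


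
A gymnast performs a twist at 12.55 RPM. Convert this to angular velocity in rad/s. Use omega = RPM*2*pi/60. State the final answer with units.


omega = RPM * 2 * pi / 60
omega = 12.55 * 2 * 3.14159 / 60
omega = 78.854 / 60 = 1.3142 rad/s

1.3142 rad/s


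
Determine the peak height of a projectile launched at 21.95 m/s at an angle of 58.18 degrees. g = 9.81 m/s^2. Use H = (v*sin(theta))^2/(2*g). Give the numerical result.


H = (v*sin(theta))^2 / (2*g)
vy = v*sin(theta) = 21.95 * sin(58.18 deg) = 18.6511 m/s
H = vy^2 / (2*g) = 347.8638 / (2*9.81)
H = 347.8638 / 19.62 = 17.7301 m

17.7301 m


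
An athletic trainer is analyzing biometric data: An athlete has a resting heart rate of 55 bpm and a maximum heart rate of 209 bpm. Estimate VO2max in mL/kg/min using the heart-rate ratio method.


VO2max = 15.3 * HRmax / HRrest
VO2max = 15.3 * 209 / 55
VO2max = 3197.7 / 55 = 58.14 mL/kg/min

58.14 mL/kg/min


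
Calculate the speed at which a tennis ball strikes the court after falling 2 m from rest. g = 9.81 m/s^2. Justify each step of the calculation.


v = sqrt(2 * g * h)
v = sqrt(2 * 9.81 * 2)
v = sqrt(39.24) = 6.2642 m/s

6.2642 m/s


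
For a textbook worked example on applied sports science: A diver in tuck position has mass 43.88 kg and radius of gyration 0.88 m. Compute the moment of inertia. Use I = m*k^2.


I = m * k^2
I = 43.88 * 0.88^2
I = 43.88 * 0.7744 = 33.9807 kg*m^2

33.9807 kg*m^2


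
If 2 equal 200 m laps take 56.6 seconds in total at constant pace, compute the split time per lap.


Split time = total_time / n_laps = 56.6 / 2
Split time = 28.3 s per lap

28.3 s


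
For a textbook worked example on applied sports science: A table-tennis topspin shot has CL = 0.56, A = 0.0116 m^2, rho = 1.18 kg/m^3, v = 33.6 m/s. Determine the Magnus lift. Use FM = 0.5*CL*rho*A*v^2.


FM = 0.5 * CL * rho * A * v^2
FM = 0.5 * 0.56 * 1.18 * 0.0116 * 33.6^2
v^2 = 1128.96
FM = 0.5 * 0.56 * 1.18 * 0.0116 * 1128.96 = 4.3269 N

4.3269 N


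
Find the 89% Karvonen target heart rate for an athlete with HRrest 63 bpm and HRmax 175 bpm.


Target = HRrest + pct*(HRmax - HRrest)
Heart rate reserve = HRmax - HRrest = 175 - 63 = 112 bpm
Fraction = 89% = 0.89
Target = 63 + 0.89 * 112
Target = 63 + 99.68 = 162.68 bpm

162.68 bpm


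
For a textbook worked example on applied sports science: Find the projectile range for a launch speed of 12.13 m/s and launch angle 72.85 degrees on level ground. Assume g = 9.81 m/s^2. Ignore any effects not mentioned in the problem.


R = v^2 * sin(2*theta) / g
Convert angle to radians: theta = 72.85 deg = 1.2715 rad
sin(2*theta) = sin(2.5429) = 0.5635
R = 12.13^2 * 0.5635 / 9.81
R = 147.1369 * 0.5635 / 9.81 = 8.4521 m

8.4521 m


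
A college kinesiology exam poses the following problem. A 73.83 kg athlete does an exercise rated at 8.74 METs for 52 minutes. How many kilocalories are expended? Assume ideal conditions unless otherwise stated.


kcal = MET * mass * time_hr
Convert time: 52 min = 0.8667 hr
kcal = 8.74 * 73.83 * 0.8667
kcal = 559.2376 kcal

559.2376 kcal


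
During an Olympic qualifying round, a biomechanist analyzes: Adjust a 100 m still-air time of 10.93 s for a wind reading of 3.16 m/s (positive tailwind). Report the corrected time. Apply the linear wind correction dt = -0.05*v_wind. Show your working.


dt = -0.05 * v_wind = -0.05 * 3.16 = -0.158 s
t_corrected = t_still + dt = 10.93 + (-0.158)
t_corrected = 10.772 s

10.772 s


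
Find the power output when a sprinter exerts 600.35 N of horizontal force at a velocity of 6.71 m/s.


P = F * v
P = 600.35 * 6.71
P = 4028.3485 W

4028.3485 W


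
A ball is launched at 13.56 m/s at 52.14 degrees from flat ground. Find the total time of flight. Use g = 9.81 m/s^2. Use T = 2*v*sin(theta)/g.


T = 2*v*sin(theta)/g
sin(theta) = sin(52.14 deg) = 0.7895
T = 2*13.56*0.7895 / 9.81
T = 21.4116 / 9.81 = 2.1826 s

2.1826 s


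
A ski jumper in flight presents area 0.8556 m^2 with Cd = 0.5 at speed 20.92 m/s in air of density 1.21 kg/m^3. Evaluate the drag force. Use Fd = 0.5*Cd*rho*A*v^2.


Fd = 0.5 * Cd * rho * A * v^2
Fd = 0.5 * 0.5 * 1.21 * 0.8556 * 20.92^2
v^2 = 437.6464
Fd = 0.5 * 0.5 * 1.21 * 0.8556 * 437.6464 = 113.2712 N

113.2712 N


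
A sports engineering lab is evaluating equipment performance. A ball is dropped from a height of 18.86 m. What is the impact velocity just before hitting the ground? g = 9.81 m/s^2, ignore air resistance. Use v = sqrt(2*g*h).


v = sqrt(2 * g * h)
v = sqrt(2 * 9.81 * 18.86)
v = sqrt(370.0332) = 19.2362 m/s

19.2362 m/s


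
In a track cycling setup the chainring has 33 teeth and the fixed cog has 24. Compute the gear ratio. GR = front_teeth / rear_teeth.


GR = front_teeth / rear_teeth
GR = 33 / 24
GR = 1.375

1.375


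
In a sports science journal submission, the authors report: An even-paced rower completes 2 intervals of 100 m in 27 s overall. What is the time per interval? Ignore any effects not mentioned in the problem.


Split time = total_time / n_laps = 27 / 2
Split time = 13.5 s per lap

13.5 s


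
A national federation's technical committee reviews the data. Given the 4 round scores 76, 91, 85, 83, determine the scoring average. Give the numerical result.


Average = sum / n
Sum = 335
Average = 335 / 4 = 83.75

83.75


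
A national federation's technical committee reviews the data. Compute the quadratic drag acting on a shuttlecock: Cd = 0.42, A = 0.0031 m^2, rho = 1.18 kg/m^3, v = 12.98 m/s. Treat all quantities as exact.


Fd = 0.5 * Cd * rho * A * v^2
Fd = 0.5 * 0.42 * 1.18 * 0.0031 * 12.98^2
v^2 = 168.4804
Fd = 0.5 * 0.42 * 1.18 * 0.0031 * 168.4804 = 0.1294 N

0.1294 N


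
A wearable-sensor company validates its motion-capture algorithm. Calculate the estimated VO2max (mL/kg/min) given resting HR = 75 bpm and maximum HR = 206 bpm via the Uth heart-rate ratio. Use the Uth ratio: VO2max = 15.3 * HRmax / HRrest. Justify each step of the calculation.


VO2max = 15.3 * HRmax / HRrest
VO2max = 15.3 * 206 / 75
VO2max = 3151.8 / 75 = 42.024 mL/kg/min

42.024 mL/kg/min


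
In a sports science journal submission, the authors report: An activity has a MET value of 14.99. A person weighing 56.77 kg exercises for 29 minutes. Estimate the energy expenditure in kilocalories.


kcal = MET * mass * time_hr
Convert time: 29 min = 0.4833 hr
kcal = 14.99 * 56.77 * 0.4833
kcal = 411.3081 kcal

411.3081 kcal


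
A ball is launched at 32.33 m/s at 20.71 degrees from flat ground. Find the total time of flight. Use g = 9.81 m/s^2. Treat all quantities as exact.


T = 2*v*sin(theta)/g
sin(theta) = sin(20.71 deg) = 0.3536
T = 2*32.33*0.3536 / 9.81
T = 22.8662 / 9.81 = 2.3309 s

2.3309 s


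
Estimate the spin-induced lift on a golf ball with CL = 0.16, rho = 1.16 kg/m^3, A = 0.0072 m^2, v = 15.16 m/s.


FM = 0.5 * CL * rho * A * v^2
FM = 0.5 * 0.16 * 1.16 * 0.0072 * 15.16^2
v^2 = 229.8256
FM = 0.5 * 0.16 * 1.16 * 0.0072 * 229.8256 = 0.1536 N

0.1536 N


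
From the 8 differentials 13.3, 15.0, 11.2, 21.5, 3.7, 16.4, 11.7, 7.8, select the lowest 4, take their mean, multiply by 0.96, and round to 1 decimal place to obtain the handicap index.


All differentials: 13.3, 15.0, 11.2, 21.5, 3.7, 16.4, 11.7, 7.8
Sorted: 3.7, 7.8, 11.2, 11.7, 13.3, 15.0, 16.4, 21.5
Best 4: 3.7, 7.8, 11.2, 11.7
Average of best = 34.4 / 4 = 8.6
Raw index = 8.6 * 0.96 = 8.256
Handicap index = round(8.256, 1) = 8.3

8.3


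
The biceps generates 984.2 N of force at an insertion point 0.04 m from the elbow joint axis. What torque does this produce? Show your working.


tau = F * d
tau = 984.2 * 0.04
tau = 39.368 N*m

39.368 N*m


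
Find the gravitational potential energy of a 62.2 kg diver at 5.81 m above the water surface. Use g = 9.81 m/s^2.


PE = m * g * h
PE = 62.2 * 9.81 * 5.81
PE = 610.182 * 5.81 = 3545.1574 J

3545.1574 J


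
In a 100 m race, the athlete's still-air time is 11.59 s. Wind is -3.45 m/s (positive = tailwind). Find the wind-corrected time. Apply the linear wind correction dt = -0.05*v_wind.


dt = -0.05 * v_wind = -0.05 * -3.45 = 0.1725 s
t_corrected = t_still + dt = 11.59 + (0.1725)
t_corrected = 11.7625 s

11.7625 s


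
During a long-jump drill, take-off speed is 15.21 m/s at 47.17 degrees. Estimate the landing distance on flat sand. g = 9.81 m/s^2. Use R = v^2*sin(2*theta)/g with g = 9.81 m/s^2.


R = v^2 * sin(2*theta) / g
Convert angle to radians: theta = 47.17 deg = 0.8233 rad
sin(2*theta) = sin(1.6465) = 0.9971
R = 15.21^2 * 0.9971 / 9.81
R = 231.3441 * 0.9971 / 9.81 = 23.5149 m

23.5149 m


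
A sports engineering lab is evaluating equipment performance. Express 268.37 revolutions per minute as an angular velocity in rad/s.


omega = RPM * 2 * pi / 60
omega = 268.37 * 2 * 3.14159 / 60
omega = 1686.2184 / 60 = 28.1036 rad/s

28.1036 rad/s


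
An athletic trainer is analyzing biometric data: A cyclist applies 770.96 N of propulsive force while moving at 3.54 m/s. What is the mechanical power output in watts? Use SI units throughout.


P = F * v
P = 770.96 * 3.54
P = 2729.1984 W

2729.1984 W


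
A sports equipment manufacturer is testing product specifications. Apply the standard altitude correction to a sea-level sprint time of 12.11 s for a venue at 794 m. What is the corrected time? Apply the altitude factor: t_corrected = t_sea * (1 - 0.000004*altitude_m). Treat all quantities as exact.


Correction factor = 1 - 0.000004 * 794 = 0.996824
t_corrected = t_sea * factor = 12.11 * 0.996824
t_corrected = 12.0715 s

12.0715 s


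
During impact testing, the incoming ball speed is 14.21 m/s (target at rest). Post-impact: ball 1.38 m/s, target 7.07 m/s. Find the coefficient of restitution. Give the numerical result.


e = (v2_after - v1_after) / (v1_before - v2_before)
Numerator = 7.07 - 1.38 = 5.69
Denominator = 14.21 - 0 = 14.21
e = 5.69 / 14.21 = 0.4004

0.4004


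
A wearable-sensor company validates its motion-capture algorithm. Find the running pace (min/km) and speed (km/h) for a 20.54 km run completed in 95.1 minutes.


Pace = time / distance = 95.1 min / 20.54 km = 4.63 min/km
Speed = distance / time_in_hours = 20.54 / 1.585 hr
Speed = 12.959 km/h

4.63 min/km, 12.959 km/h


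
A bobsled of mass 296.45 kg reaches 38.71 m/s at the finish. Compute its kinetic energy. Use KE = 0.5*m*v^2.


KE = 0.5 * m * v^2
KE = 0.5 * 296.45 * 38.71^2
KE = 0.5 * 296.45 * 1498.4641 = 222109.8412 J

222109.8412 J


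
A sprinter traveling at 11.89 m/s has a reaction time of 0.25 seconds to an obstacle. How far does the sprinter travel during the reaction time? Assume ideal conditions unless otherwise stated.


d = v * t
d = 11.89 * 0.25
d = 2.9725 m

2.9725 m


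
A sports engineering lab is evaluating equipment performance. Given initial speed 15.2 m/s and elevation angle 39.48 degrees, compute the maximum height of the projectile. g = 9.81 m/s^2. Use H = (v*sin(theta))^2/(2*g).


H = (v*sin(theta))^2 / (2*g)
vy = v*sin(theta) = 15.2 * sin(39.48 deg) = 9.6643 m/s
H = vy^2 / (2*g) = 93.3986 / (2*9.81)
H = 93.3986 / 19.62 = 4.7604 m

4.7604 m


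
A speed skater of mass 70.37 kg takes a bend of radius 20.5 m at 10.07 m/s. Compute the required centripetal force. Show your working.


Fc = m * v^2 / r
v^2 = 10.07^2 = 101.4049
Fc = 70.37 * 101.4049 / 20.5
Fc = 7135.8628 / 20.5 = 348.0909 N

348.0909 N


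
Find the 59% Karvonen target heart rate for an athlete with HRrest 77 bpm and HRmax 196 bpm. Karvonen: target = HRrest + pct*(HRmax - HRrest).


Target = HRrest + pct*(HRmax - HRrest)
Heart rate reserve = HRmax - HRrest = 196 - 77 = 119 bpm
Fraction = 59% = 0.59
Target = 77 + 0.59 * 119
Target = 77 + 70.21 = 147.21 bpm

147.21 bpm


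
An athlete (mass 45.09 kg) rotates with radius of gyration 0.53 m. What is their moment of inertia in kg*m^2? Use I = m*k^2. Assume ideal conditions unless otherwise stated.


I = m * k^2
I = 45.09 * 0.53^2
I = 45.09 * 0.2809 = 12.6658 kg*m^2

12.6658 kg*m^2


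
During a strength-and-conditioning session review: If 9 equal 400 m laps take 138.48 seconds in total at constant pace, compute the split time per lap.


Split time = total_time / n_laps = 138.48 / 9
Split time = 15.3867 s per lap

15.3867 s


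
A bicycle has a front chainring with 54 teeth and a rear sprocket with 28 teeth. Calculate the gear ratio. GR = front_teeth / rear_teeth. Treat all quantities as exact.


GR = front_teeth / rear_teeth
GR = 54 / 28
GR = 1.9286

1.9286


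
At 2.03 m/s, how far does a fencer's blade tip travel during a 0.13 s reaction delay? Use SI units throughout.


d = v * t
d = 2.03 * 0.13
d = 0.2639 m

0.2639 m


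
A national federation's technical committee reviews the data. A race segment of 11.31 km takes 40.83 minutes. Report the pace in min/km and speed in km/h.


Pace = time / distance = 40.83 min / 11.31 km = 3.6101 min/km
Speed = distance / time_in_hours = 11.31 / 0.6805 hr
Speed = 16.6201 km/h

3.6101 min/km, 16.6201 km/h


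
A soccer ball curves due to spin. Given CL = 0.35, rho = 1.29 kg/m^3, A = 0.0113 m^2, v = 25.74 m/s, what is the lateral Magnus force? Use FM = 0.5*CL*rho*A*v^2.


FM = 0.5 * CL * rho * A * v^2
FM = 0.5 * 0.35 * 1.29 * 0.0113 * 25.74^2
v^2 = 662.5476
FM = 0.5 * 0.35 * 1.29 * 0.0113 * 662.5476 = 1.6901 N

1.6901 N


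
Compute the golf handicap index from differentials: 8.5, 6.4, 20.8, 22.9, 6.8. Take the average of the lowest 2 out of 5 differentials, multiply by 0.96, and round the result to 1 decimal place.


All differentials: 8.5, 6.4, 20.8, 22.9, 6.8
Sorted: 6.4, 6.8, 8.5, 20.8, 22.9
Best 2: 6.4, 6.8
Average of best = 13.2 / 2 = 6.6
Raw index = 6.6 * 0.96 = 6.336
Handicap index = round(6.336, 1) = 6.3

6.3


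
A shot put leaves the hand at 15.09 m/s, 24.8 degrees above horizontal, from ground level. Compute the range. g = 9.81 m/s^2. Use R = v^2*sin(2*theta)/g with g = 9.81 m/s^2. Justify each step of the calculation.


R = v^2 * sin(2*theta) / g
Convert angle to radians: theta = 24.8 deg = 0.4328 rad
sin(2*theta) = sin(0.8657) = 0.7615
R = 15.09^2 * 0.7615 / 9.81
R = 227.7081 * 0.7615 / 9.81 = 17.6767 m

17.6767 m


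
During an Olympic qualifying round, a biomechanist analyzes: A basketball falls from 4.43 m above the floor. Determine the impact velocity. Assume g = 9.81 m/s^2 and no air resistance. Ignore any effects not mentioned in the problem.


v = sqrt(2 * g * h)
v = sqrt(2 * 9.81 * 4.43)
v = sqrt(86.9166) = 9.3229 m/s

9.3229 m/s


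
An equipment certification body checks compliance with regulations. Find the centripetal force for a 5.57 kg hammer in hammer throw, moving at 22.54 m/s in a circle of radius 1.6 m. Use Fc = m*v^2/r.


Fc = m * v^2 / r
v^2 = 22.54^2 = 508.0516
Fc = 5.57 * 508.0516 / 1.6
Fc = 2829.8474 / 1.6 = 1768.6546 N

1768.6546 N


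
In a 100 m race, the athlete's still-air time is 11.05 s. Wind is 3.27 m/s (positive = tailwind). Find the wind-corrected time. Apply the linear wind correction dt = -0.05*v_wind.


dt = -0.05 * v_wind = -0.05 * 3.27 = -0.1635 s
t_corrected = t_still + dt = 11.05 + (-0.1635)
t_corrected = 10.8865 s

10.8865 s


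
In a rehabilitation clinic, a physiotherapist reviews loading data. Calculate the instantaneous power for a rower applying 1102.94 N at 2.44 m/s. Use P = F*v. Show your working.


P = F * v
P = 1102.94 * 2.44
P = 2691.1736 W

2691.1736 W


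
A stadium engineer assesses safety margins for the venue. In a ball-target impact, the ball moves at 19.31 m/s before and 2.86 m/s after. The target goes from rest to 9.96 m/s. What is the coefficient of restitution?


e = (v2_after - v1_after) / (v1_before - v2_before)
Numerator = 9.96 - 2.86 = 7.1
Denominator = 19.31 - 0 = 19.31
e = 7.1 / 19.31 = 0.3677

0.3677


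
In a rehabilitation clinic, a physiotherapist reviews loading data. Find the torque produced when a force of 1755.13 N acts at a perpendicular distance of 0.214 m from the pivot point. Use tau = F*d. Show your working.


tau = F * d
tau = 1755.13 * 0.214
tau = 375.5978 N*m

375.5978 N*m


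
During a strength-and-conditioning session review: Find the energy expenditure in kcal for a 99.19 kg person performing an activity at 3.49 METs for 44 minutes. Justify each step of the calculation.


kcal = MET * mass * time_hr
Convert time: 44 min = 0.7333 hr
kcal = 3.49 * 99.19 * 0.7333
kcal = 253.8603 kcal

253.8603 kcal


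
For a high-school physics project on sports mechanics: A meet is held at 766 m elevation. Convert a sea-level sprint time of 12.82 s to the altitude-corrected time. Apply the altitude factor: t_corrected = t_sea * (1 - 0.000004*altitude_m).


Correction factor = 1 - 0.000004 * 766 = 0.996936
t_corrected = t_sea * factor = 12.82 * 0.996936
t_corrected = 12.7807 s

12.7807 s


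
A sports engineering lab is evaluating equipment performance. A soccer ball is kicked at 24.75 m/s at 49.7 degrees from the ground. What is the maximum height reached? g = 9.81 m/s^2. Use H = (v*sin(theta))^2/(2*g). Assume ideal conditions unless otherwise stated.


H = (v*sin(theta))^2 / (2*g)
vy = v*sin(theta) = 24.75 * sin(49.7 deg) = 18.876 m/s
H = vy^2 / (2*g) = 356.3049 / (2*9.81)
H = 356.3049 / 19.62 = 18.1603 m

18.1603 m


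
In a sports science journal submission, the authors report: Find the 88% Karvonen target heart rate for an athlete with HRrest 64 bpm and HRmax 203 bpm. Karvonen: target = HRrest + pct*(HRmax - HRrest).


Target = HRrest + pct*(HRmax - HRrest)
Heart rate reserve = HRmax - HRrest = 203 - 64 = 139 bpm
Fraction = 88% = 0.88
Target = 64 + 0.88 * 139
Target = 64 + 122.32 = 186.32 bpm

186.32 bpm


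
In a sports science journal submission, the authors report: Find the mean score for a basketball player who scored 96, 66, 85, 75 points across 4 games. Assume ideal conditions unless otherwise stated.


Average = sum / n
Sum = 322
Average = 322 / 4 = 80.5

80.5


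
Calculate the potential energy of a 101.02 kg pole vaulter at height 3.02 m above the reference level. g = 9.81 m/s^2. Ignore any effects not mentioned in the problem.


PE = m * g * h
PE = 101.02 * 9.81 * 3.02
PE = 991.0062 * 3.02 = 2992.8387 J

2992.8387 J


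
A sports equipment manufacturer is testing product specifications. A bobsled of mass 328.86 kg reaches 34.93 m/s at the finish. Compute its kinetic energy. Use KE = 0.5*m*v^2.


KE = 0.5 * m * v^2
KE = 0.5 * 328.86 * 34.93^2
KE = 0.5 * 328.86 * 1220.1049 = 200621.8487 J

200621.8487 J


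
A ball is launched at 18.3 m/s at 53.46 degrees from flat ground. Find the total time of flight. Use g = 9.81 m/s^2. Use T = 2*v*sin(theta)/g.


T = 2*v*sin(theta)/g
sin(theta) = sin(53.46 deg) = 0.8034
T = 2*18.3*0.8034 / 9.81
T = 29.406 / 9.81 = 2.9975 s

2.9975 s


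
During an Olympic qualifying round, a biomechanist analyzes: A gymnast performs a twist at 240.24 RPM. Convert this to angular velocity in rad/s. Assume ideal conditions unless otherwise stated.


omega = RPM * 2 * pi / 60
omega = 240.24 * 2 * 3.14159 / 60
omega = 1509.4724 / 60 = 25.1579 rad/s

25.1579 rad/s


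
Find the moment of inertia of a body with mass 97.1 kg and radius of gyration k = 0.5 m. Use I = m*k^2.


I = m * k^2
I = 97.1 * 0.5^2
I = 97.1 * 0.25 = 24.275 kg*m^2

24.275 kg*m^2


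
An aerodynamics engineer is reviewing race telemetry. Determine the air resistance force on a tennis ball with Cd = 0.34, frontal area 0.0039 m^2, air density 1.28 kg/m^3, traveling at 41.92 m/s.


Fd = 0.5 * Cd * rho * A * v^2
Fd = 0.5 * 0.34 * 1.28 * 0.0039 * 41.92^2
v^2 = 1757.2864
Fd = 0.5 * 0.34 * 1.28 * 0.0039 * 1757.2864 = 1.4913 N

1.4913 N


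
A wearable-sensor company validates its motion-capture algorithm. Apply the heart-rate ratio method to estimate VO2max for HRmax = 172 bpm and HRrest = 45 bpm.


VO2max = 15.3 * HRmax / HRrest
VO2max = 15.3 * 172 / 45
VO2max = 2631.6 / 45 = 58.48 mL/kg/min

58.48 mL/kg/min


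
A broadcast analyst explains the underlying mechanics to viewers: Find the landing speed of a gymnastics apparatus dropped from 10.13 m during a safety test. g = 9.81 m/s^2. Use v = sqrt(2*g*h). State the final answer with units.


v = sqrt(2 * g * h)
v = sqrt(2 * 9.81 * 10.13)
v = sqrt(198.7506) = 14.0979 m/s

14.0979 m/s


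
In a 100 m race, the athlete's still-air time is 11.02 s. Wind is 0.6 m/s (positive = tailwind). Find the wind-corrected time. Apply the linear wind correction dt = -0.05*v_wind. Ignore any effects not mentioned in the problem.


dt = -0.05 * v_wind = -0.05 * 0.6 = -0.03 s
t_corrected = t_still + dt = 11.02 + (-0.03)
t_corrected = 10.99 s

10.99 s


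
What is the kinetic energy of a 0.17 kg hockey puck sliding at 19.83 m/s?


KE = 0.5 * m * v^2
KE = 0.5 * 0.17 * 19.83^2
KE = 0.5 * 0.17 * 393.2289 = 33.4245 J

33.4245 J


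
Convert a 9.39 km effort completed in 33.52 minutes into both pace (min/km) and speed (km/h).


Pace = time / distance = 33.52 min / 9.39 km = 3.5698 min/km
Speed = distance / time_in_hours = 9.39 / 0.5587 hr
Speed = 16.8079 km/h

3.5698 min/km, 16.8079 km/h


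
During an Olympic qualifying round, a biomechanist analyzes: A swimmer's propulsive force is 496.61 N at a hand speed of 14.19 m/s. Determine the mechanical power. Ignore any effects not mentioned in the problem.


P = F * v
P = 496.61 * 14.19
P = 7046.8959 W

7046.8959 W


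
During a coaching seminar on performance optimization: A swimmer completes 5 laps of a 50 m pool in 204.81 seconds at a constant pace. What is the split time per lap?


Split time = total_time / n_laps = 204.81 / 5
Split time = 40.962 s per lap

40.962 s


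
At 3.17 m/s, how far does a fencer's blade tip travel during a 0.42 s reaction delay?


d = v * t
d = 3.17 * 0.42
d = 1.3314 m

1.3314 m


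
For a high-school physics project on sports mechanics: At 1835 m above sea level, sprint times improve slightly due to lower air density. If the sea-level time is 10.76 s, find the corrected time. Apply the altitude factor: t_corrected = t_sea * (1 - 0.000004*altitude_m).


Correction factor = 1 - 0.000004 * 1835 = 0.99266
t_corrected = t_sea * factor = 10.76 * 0.99266
t_corrected = 10.681 s

10.681 s


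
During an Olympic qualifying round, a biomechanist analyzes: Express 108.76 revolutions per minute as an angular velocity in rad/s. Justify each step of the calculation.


omega = RPM * 2 * pi / 60
omega = 108.76 * 2 * 3.14159 / 60
omega = 683.3592 / 60 = 11.3893 rad/s

11.3893 rad/s


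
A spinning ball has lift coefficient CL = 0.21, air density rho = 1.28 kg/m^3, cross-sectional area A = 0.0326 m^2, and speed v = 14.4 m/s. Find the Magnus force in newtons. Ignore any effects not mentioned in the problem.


FM = 0.5 * CL * rho * A * v^2
FM = 0.5 * 0.21 * 1.28 * 0.0326 * 14.4^2
v^2 = 207.36
FM = 0.5 * 0.21 * 1.28 * 0.0326 * 207.36 = 0.9085 N

0.9085 N


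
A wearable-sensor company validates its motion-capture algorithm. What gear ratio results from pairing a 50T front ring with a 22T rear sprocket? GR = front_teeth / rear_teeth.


GR = front_teeth / rear_teeth
GR = 50 / 22
GR = 2.2727

2.2727


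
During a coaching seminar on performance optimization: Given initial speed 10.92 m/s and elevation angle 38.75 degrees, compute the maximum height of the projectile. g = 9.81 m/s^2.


H = (v*sin(theta))^2 / (2*g)
vy = v*sin(theta) = 10.92 * sin(38.75 deg) = 6.8351 m/s
H = vy^2 / (2*g) = 46.7184 / (2*9.81)
H = 46.7184 / 19.62 = 2.3812 m

2.3812 m


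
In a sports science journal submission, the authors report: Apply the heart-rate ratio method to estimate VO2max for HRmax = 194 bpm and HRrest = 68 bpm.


VO2max = 15.3 * HRmax / HRrest
VO2max = 15.3 * 194 / 68
VO2max = 2968.2 / 68 = 43.65 mL/kg/min

43.65 mL/kg/min


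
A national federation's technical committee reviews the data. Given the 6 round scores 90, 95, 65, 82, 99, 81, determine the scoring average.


Average = sum / n
Sum = 512
Average = 512 / 6 = 85.3333

85.3333


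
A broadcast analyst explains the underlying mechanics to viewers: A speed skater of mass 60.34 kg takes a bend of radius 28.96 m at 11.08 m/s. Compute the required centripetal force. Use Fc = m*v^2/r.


Fc = m * v^2 / r
v^2 = 11.08^2 = 122.7664
Fc = 60.34 * 122.7664 / 28.96
Fc = 7407.7246 / 28.96 = 255.7916 N

255.7916 N


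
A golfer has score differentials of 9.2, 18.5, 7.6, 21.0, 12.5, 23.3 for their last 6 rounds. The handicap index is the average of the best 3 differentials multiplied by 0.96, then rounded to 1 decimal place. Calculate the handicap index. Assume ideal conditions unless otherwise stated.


All differentials: 9.2, 18.5, 7.6, 21.0, 12.5, 23.3
Sorted: 7.6, 9.2, 12.5, 18.5, 21.0, 23.3
Best 3: 7.6, 9.2, 12.5
Average of best = 29.3 / 3 = 9.7667
Raw index = 9.7667 * 0.96 = 9.376
Handicap index = round(9.376, 1) = 9.4

9.4


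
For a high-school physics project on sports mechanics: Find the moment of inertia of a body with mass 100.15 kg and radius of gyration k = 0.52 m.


I = m * k^2
I = 100.15 * 0.52^2
I = 100.15 * 0.2704 = 27.0806 kg*m^2

27.0806 kg*m^2


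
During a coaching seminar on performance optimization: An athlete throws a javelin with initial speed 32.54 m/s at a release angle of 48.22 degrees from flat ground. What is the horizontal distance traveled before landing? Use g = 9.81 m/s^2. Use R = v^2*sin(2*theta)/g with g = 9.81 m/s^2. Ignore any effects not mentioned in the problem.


R = v^2 * sin(2*theta) / g
Convert angle to radians: theta = 48.22 deg = 0.8416 rad
sin(2*theta) = sin(1.6832) = 0.9937
R = 32.54^2 * 0.9937 / 9.81
R = 1058.8516 * 0.9937 / 9.81 = 107.2549 m

107.2549 m
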